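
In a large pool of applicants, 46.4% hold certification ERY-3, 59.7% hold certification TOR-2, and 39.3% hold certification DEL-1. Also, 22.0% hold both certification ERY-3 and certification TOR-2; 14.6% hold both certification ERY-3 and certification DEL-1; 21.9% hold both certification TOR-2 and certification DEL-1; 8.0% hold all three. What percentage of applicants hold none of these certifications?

5.1%

Inclusion–exclusion gives
P(at least one) = 46.4 + 59.7 + 39.3 − 22.0 − 14.6 − 21.9 + 8.0 = 94.9%
P(none) = 100% − 94.9% = 5.1%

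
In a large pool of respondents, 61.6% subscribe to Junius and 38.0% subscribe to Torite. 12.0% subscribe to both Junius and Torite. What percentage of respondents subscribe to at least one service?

87.6%

P(union) = 61.6 + 38.0 − 12.0 = 87.6%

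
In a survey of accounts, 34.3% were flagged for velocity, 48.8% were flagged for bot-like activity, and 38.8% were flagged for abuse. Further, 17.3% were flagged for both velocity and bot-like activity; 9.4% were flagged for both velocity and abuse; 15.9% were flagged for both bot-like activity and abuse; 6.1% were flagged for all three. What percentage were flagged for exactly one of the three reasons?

55.0%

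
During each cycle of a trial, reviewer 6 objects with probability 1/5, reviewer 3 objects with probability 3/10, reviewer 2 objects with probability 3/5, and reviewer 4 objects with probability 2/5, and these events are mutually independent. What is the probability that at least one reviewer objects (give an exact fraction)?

P(none) = (1 − 1/5) × (1 − 3/10) × (1 − 3/5) × (1 − 2/5) = 4/5 × 7/10 × 2/5 × 3/5 = 84/625
P(at least one) = 1 − 84/625 = 541/625

541/625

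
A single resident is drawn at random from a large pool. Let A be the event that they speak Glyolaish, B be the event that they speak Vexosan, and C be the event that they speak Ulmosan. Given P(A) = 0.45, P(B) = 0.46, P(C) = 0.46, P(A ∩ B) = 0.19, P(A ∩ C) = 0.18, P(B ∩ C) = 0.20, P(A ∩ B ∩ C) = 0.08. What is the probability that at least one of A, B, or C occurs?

P(A ∪ B ∪ C) = 0.45 + 0.46 + 0.46 − 0.19 − 0.18 − 0.20 + 0.08 = 0.88

0.88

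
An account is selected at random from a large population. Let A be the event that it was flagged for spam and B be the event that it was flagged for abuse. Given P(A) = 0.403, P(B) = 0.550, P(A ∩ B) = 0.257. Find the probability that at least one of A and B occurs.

0.696

By inclusion-exclusion,
P(A ∪ B) = 0.403 + 0.550 − 0.257 = 0.696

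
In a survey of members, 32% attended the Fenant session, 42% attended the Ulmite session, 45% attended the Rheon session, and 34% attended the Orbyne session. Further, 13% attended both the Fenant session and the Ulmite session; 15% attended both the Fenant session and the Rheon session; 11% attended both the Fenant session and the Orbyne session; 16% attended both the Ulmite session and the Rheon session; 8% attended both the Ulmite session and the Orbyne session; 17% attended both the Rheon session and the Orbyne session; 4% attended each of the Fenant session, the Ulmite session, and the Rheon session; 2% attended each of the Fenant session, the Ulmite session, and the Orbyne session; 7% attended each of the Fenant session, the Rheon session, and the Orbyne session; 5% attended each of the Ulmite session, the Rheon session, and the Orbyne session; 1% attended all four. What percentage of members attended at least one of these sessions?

90%

By inclusion-exclusion,
P(≥1) = 32 + 42 + 45 + 34 − 13 − 15 − 11 − 16 − 8 − 17 + 4 + 2 + 7 + 5 − 1 = 90%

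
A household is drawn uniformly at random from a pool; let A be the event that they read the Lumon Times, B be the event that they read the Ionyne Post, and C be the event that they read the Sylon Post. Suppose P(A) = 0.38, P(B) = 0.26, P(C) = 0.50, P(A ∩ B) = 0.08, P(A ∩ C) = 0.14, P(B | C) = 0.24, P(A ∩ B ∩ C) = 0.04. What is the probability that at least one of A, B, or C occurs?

P(B ∩ C) = P(C)·P(B|C) = 0.50 × 0.24 = 0.12
P(A ∪ B ∪ C) = 0.38 + 0.26 + 0.50 − 0.08 − 0.14 − 0.12 + 0.04 = 0.84

0.84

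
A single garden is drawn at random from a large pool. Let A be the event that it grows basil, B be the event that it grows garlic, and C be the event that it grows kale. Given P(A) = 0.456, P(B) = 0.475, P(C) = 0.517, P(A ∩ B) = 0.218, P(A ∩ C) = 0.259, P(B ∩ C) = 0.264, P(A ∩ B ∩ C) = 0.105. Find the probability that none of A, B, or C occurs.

0.188

P(A ∪ B ∪ C) = 0.456 + 0.475 + 0.517 − 0.218 − 0.259 − 0.264 + 0.105 = 0.812
P(none) = 1 − 0.812 = 0.188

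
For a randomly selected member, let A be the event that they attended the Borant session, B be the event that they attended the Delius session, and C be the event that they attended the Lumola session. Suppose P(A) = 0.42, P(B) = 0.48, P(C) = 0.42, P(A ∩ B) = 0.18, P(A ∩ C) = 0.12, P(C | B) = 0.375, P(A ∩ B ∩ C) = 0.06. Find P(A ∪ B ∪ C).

0.90

P(B ∩ C) = P(B)·P(C|B) = 0.48 × 0.375 = 0.18
By inclusion–exclusion:
P(A ∪ B ∪ C) = 0.42 + 0.48 + 0.42 − 0.18 − 0.12 − 0.18 + 0.06 = 0.90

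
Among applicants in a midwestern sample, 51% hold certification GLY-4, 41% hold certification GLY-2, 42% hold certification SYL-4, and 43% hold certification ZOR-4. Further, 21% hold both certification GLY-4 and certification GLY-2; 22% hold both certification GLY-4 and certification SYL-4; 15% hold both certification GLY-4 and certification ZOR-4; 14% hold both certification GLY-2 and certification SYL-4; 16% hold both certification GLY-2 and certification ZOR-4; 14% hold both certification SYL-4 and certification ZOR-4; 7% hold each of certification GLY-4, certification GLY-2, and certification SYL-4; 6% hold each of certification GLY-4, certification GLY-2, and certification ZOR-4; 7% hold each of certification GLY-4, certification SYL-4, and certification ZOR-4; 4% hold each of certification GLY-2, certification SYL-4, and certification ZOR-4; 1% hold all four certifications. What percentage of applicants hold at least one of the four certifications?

By inclusion-exclusion,
P(≥1) = 51 + 41 + 42 + 43 − 21 − 22 − 15 − 14 − 16 − 14 + 7 + 6 + 7 + 4 − 1 = 98%

98%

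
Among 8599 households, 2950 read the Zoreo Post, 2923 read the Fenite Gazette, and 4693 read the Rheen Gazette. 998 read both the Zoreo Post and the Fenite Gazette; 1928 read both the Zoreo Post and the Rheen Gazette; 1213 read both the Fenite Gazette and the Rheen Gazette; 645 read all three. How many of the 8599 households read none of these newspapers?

1527

Using inclusion–exclusion:
N(≥1) = 2950 + 2923 + 4693 − 998 − 1928 − 1213 + 645 = 7072
None: 8599 − 7072 = 1527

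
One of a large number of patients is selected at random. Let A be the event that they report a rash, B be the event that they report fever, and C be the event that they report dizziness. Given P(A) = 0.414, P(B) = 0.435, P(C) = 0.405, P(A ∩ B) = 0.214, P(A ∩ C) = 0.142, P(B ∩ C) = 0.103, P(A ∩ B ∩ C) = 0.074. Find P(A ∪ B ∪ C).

Inclusion–exclusion gives
P(A ∪ B ∪ C) = 0.414 + 0.435 + 0.405 − 0.214 − 0.142 − 0.103 + 0.074 = 0.869

0.869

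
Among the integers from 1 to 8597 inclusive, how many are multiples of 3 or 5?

4011

floor(8597/3) + floor(8597/5) − floor(8597/15) = 2865 + 1719 − 573 = 4011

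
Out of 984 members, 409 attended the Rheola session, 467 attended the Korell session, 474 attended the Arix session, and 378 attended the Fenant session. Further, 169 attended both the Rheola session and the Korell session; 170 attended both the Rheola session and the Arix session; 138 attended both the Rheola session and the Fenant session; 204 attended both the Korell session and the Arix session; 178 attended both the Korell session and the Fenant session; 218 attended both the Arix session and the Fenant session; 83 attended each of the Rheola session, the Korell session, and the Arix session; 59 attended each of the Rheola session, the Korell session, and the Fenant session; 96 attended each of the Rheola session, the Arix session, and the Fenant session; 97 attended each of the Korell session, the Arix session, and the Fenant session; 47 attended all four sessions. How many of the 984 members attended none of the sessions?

45

|at least one| = 409 + 467 + 474 + 378 − 169 − 170 − 138 − 204 − 178 − 218 + 83 + 59 + 96 + 97 − 47 = 939
None: 984 − 939 = 45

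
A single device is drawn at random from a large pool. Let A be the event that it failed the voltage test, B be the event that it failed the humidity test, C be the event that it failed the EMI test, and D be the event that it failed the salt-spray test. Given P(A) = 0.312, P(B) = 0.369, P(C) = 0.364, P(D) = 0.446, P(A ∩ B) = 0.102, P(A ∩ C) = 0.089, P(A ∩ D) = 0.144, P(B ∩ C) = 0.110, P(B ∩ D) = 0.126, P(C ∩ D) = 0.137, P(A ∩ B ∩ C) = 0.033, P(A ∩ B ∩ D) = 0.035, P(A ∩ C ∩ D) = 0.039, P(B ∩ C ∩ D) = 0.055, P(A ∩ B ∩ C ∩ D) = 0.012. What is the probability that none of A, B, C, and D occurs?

0.067

P(A ∪ B ∪ C ∪ D) = 0.312 + 0.369 + 0.364 + 0.446 − 0.102 − 0.089 − 0.144 − 0.110 − 0.126 − 0.137 + 0.033 + 0.035 + 0.039 + 0.055 − 0.012 = 0.933
P(none) = 1 − 0.933 = 0.067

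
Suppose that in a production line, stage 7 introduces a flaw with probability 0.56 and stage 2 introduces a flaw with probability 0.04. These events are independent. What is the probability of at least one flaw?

0.5776

P(none) = (1 − 0.56) × (1 − 0.04) = 0.44 × 0.96 = 0.4224
P(at least one) = 1 − 0.4224 = 0.5776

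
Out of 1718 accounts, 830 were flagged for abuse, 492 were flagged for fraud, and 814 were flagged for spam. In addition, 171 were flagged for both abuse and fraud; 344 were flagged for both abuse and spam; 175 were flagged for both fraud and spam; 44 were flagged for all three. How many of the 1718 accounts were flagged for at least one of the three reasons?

Apply inclusion-exclusion:
N(≥1) = 830 + 492 + 814 − 171 − 344 − 175 + 44 = 1490

1490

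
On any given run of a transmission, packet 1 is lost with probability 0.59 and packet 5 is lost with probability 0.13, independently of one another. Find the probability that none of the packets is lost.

P(none) = (1 − 0.59) × (1 − 0.13) = 0.41 × 0.87 = 0.3567

0.3567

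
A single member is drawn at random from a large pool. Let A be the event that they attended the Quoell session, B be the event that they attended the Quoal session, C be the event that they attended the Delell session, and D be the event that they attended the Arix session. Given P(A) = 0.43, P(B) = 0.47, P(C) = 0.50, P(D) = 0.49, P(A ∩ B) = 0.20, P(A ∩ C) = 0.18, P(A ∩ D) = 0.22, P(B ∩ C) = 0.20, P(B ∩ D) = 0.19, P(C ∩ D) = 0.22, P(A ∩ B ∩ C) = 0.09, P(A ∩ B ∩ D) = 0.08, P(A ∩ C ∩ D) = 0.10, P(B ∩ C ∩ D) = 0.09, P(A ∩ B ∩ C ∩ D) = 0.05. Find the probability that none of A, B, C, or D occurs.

0.01

By inclusion–exclusion:
P(A ∪ B ∪ C ∪ D) = 0.43 + 0.47 + 0.50 + 0.49 − 0.20 − 0.18 − 0.22 − 0.20 − 0.19 − 0.22 + 0.09 + 0.08 + 0.10 + 0.09 − 0.05 = 0.99
P(none) = 1 − 0.99 = 0.01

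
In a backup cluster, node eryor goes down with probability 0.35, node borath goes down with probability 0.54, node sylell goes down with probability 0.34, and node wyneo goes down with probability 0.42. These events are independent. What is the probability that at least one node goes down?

0.8855428

P(none) = (1 − 0.35) × (1 − 0.54) × (1 − 0.34) × (1 − 0.42) = 0.65 × 0.46 × 0.66 × 0.58 = 0.1144572
P(at least one) = 1 − 0.1144572 = 0.8855428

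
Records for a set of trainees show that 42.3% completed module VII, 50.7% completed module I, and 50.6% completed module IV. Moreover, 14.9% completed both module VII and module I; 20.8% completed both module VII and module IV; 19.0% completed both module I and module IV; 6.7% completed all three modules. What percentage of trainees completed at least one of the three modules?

95.6%

P(≥1) = 42.3 + 50.7 + 50.6 − 14.9 − 20.8 − 19.0 + 6.7 = 95.6%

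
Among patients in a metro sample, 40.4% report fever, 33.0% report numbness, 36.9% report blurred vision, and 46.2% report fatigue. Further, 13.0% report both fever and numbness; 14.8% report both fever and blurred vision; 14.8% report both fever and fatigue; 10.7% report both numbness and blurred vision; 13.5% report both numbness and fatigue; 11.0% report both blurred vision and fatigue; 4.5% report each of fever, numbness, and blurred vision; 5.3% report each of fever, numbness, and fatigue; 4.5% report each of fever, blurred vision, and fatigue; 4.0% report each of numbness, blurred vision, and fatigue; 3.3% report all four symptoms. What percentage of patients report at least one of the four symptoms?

Apply inclusion-exclusion:
P(union) = 40.4 + 33.0 + 36.9 + 46.2 − 13.0 − 14.8 − 14.8 − 10.7 − 13.5 − 11.0 + 4.5 + 5.3 + 4.5 + 4.0 − 3.3 = 93.7%

93.7%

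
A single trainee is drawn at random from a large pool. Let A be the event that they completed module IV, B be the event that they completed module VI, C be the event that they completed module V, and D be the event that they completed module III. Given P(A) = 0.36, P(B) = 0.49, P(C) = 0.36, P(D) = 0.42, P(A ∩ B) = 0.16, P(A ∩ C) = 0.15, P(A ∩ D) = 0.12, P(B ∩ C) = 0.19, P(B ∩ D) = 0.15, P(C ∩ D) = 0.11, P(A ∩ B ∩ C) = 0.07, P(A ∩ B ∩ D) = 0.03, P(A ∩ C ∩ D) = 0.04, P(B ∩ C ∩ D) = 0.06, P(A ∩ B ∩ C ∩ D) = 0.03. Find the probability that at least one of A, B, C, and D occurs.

0.92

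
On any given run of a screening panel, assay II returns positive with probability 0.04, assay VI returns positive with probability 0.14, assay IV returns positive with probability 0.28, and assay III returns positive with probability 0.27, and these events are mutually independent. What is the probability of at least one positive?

0.56606464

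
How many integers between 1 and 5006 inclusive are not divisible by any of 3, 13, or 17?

⌊5006/3⌋ + ⌊5006/13⌋ + ⌊5006/17⌋ − ⌊5006/39⌋ − ⌊5006/51⌋ − ⌊5006/221⌋ + ⌊5006/663⌋ = 1668 + 385 + 294 − 128 − 98 − 22 + 7 = 2106
5006 − 2106 = 2900

2900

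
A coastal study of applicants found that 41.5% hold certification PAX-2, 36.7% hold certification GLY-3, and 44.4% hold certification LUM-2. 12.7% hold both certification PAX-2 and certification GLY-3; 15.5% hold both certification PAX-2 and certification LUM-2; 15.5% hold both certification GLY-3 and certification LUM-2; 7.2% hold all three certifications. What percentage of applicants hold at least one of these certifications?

P(union) = 41.5 + 36.7 + 44.4 − 12.7 − 15.5 − 15.5 + 7.2 = 86.1%

86.1%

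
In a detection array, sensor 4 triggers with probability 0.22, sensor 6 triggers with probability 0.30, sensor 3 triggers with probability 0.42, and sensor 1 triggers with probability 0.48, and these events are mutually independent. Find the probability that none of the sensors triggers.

0.1646736

Since the events are independent, P(none) is the product of the individual non-occurrence probabilities.
P(none) = (1 − 0.22) × (1 − 0.30) × (1 − 0.42) × (1 − 0.48) = 0.78 × 0.70 × 0.58 × 0.52 = 0.1646736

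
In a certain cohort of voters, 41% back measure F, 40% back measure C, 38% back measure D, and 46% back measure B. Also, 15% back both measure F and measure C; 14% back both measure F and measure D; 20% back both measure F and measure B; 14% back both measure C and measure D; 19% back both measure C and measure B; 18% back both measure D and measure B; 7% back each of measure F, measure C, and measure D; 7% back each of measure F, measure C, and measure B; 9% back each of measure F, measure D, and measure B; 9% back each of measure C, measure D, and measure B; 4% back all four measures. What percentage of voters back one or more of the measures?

93%

Using inclusion–exclusion:
P(union) = 41 + 40 + 38 + 46 − 15 − 14 − 20 − 14 − 19 − 18 + 7 + 7 + 9 + 9 − 4 = 93%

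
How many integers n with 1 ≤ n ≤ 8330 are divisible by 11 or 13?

1339

Using inclusion–exclusion:
floor(8330/11) + floor(8330/13) − floor(8330/143) = 757 + 640 − 58 = 1339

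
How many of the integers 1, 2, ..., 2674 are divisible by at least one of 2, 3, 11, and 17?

By inclusion–exclusion:
1337 + 891 + 243 + 157 − 445 − 121 − 78 − 81 − 52 − 14 + 40 + 26 + 7 + 4 − 2 = 1912

1912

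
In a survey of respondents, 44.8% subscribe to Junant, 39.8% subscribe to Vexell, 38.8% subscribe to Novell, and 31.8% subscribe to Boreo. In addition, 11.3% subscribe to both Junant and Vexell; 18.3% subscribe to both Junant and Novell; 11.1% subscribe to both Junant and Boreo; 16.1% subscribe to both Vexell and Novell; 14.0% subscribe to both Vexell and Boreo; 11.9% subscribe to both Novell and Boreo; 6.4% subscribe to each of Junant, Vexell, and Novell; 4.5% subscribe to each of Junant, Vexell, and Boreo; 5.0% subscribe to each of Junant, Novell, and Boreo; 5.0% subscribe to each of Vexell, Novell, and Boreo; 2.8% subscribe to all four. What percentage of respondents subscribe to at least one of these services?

90.6%

Apply inclusion-exclusion:
P(≥1) = 44.8 + 39.8 + 38.8 + 31.8 − 11.3 − 18.3 − 11.1 − 16.1 − 14.0 − 11.9 + 6.4 + 4.5 + 5.0 + 5.0 − 2.8 = 90.6%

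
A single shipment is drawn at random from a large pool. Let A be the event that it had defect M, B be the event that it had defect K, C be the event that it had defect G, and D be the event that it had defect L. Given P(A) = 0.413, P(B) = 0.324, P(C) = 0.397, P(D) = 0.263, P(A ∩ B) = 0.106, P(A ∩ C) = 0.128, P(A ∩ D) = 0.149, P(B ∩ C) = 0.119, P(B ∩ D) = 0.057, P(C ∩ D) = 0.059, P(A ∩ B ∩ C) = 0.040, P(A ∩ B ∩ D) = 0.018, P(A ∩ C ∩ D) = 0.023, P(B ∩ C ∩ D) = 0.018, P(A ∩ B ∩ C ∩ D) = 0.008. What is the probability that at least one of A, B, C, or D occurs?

By inclusion–exclusion:
P(A ∪ B ∪ C ∪ D) = 0.413 + 0.324 + 0.397 + 0.263 − 0.106 − 0.128 − 0.149 − 0.119 − 0.057 − 0.059 + 0.040 + 0.018 + 0.023 + 0.018 − 0.008 = 0.870

0.870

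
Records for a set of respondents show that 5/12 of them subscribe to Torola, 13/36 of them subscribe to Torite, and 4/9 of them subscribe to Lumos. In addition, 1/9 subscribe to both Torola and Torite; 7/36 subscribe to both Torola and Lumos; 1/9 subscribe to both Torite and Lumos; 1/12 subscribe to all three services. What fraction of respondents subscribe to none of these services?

1/9

P(at least one) = 5/12 + 13/36 + 4/9 − 1/9 − 7/36 − 1/9 + 1/12 = 8/9
P(none) = 1 − 8/9 = 1/9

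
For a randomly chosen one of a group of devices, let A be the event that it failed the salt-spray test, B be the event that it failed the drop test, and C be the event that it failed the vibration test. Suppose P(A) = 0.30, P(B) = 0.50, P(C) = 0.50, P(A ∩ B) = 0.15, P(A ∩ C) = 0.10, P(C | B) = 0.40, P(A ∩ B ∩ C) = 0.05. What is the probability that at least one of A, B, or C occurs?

0.90

P(B ∩ C) = P(B)·P(C|B) = 0.50 × 0.40 = 0.20
Using inclusion–exclusion:
P(A ∪ B ∪ C) = 0.30 + 0.50 + 0.50 − 0.15 − 0.10 − 0.20 + 0.05 = 0.90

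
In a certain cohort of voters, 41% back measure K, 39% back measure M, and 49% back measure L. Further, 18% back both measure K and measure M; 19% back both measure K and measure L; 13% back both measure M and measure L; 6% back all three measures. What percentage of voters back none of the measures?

P(union) = 41 + 39 + 49 − 18 − 19 − 13 + 6 = 85%
P(none) = 100% − 85% = 15%

15%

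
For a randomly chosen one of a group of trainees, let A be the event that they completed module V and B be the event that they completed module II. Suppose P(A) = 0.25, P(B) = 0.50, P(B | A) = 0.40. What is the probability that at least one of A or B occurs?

P(A ∩ B) = P(A)·P(B|A) = 0.25 × 0.40 = 0.10
P(A ∪ B) = 0.25 + 0.50 − 0.10 = 0.65

0.65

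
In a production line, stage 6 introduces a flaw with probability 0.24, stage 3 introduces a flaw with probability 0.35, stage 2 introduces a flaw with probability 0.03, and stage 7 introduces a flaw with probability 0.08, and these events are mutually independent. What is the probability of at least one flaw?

0.5591544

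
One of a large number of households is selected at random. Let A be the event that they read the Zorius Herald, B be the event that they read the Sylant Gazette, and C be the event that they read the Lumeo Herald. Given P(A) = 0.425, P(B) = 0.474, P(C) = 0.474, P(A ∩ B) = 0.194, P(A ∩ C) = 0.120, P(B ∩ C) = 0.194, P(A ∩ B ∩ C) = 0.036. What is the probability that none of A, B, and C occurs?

Inclusion–exclusion gives
P(A ∪ B ∪ C) = 0.425 + 0.474 + 0.474 − 0.194 − 0.120 − 0.194 + 0.036 = 0.901
P(none) = 1 − 0.901 = 0.099

0.099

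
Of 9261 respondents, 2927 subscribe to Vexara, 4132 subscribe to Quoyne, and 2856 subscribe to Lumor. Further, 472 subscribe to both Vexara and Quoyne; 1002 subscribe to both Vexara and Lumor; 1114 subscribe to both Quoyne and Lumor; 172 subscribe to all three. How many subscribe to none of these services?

1762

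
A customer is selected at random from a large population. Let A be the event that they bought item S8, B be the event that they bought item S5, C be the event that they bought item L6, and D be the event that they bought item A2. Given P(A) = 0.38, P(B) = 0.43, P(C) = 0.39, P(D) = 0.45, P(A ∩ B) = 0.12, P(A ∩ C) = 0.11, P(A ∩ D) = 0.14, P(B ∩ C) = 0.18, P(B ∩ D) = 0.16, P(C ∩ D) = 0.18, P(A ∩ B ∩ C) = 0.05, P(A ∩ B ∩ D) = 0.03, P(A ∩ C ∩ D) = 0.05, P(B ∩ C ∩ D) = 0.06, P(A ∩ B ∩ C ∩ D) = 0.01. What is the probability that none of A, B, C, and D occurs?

0.06

Using inclusion–exclusion:
P(A ∪ B ∪ C ∪ D) = 0.38 + 0.43 + 0.39 + 0.45 − 0.12 − 0.11 − 0.14 − 0.18 − 0.16 − 0.18 + 0.05 + 0.03 + 0.05 + 0.06 − 0.01 = 0.94
P(none) = 1 − 0.94 = 0.06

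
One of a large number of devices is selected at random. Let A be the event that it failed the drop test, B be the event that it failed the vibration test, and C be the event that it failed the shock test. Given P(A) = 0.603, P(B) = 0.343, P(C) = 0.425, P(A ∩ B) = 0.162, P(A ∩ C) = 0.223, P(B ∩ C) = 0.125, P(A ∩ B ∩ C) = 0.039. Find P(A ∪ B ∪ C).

P(A ∪ B ∪ C) = 0.603 + 0.343 + 0.425 − 0.162 − 0.223 − 0.125 + 0.039 = 0.900

0.900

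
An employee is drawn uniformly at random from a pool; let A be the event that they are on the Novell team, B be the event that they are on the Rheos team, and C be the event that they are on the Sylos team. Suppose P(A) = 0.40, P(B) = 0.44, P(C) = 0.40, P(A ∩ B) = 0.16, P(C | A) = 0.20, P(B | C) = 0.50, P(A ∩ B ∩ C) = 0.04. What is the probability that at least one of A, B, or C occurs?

P(A ∩ C) = P(A)·P(C|A) = 0.40 × 0.20 = 0.08
P(B ∩ C) = P(C)·P(B|C) = 0.40 × 0.50 = 0.20
P(A ∪ B ∪ C) = 0.40 + 0.44 + 0.40 − 0.16 − 0.08 − 0.20 + 0.04 = 0.84

0.84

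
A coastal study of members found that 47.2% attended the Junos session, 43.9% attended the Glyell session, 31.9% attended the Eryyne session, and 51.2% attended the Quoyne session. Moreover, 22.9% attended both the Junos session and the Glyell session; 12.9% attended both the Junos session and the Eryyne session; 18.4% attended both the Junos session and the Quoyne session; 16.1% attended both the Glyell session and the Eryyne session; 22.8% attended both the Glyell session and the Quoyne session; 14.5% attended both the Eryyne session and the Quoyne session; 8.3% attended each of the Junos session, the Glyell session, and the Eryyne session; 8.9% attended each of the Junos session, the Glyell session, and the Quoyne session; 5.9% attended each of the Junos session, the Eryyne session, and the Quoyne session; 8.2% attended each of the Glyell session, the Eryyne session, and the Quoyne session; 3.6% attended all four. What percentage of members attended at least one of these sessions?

94.3%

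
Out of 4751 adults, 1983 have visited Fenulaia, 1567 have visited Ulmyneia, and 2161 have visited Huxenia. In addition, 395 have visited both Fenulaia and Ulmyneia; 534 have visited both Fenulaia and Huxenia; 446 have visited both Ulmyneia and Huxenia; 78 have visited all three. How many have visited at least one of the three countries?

4414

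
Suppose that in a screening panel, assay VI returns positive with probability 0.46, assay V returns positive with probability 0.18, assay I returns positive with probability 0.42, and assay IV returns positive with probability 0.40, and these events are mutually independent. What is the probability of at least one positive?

Independence gives P(none) = ∏(1 − pᵢ).
P(none) = (1 − 0.46) × (1 − 0.18) × (1 − 0.42) × (1 − 0.40) = 0.54 × 0.82 × 0.58 × 0.60 = 0.1540944
P(at least one) = 1 − 0.1540944 = 0.8459056

0.8459056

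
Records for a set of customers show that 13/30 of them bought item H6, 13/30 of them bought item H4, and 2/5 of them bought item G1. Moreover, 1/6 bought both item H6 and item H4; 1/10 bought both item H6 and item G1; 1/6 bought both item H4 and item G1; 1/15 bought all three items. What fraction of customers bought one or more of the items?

By inclusion–exclusion:
P(≥1) = 13/30 + 13/30 + 2/5 − 1/6 − 1/10 − 1/6 + 1/15 = 9/10

9/10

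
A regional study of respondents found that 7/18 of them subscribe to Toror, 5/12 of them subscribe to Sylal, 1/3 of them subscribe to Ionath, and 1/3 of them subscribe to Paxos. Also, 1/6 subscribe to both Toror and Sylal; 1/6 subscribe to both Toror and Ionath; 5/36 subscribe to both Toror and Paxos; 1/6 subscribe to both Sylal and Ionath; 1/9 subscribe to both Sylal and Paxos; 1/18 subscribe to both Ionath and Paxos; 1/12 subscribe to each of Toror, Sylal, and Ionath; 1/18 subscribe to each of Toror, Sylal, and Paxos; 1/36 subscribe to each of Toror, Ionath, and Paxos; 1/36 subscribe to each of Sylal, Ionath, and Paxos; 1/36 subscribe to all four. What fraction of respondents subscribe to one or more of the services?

5/6

Apply inclusion-exclusion:
P(at least one) = 7/18 + 5/12 + 1/3 + 1/3 − 1/6 − 1/6 − 5/36 − 1/6 − 1/9 − 1/18 + 1/12 + 1/18 + 1/36 + 1/36 − 1/36 = 5/6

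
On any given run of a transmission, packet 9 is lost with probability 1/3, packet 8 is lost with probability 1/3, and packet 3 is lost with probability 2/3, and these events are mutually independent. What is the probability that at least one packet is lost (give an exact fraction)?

P(none) = (1 − 1/3) × (1 − 1/3) × (1 − 2/3) = 2/3 × 2/3 × 1/3 = 4/27
P(at least one) = 1 − 4/27 = 23/27

23/27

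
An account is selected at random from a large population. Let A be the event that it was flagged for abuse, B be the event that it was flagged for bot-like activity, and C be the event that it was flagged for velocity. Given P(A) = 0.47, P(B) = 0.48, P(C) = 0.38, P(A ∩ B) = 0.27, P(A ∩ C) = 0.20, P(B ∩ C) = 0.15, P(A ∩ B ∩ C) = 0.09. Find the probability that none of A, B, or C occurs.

0.20

Using inclusion–exclusion:
P(A ∪ B ∪ C) = 0.47 + 0.48 + 0.38 − 0.27 − 0.20 − 0.15 + 0.09 = 0.80
P(none) = 1 − 0.80 = 0.20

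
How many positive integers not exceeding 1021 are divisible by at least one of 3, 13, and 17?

429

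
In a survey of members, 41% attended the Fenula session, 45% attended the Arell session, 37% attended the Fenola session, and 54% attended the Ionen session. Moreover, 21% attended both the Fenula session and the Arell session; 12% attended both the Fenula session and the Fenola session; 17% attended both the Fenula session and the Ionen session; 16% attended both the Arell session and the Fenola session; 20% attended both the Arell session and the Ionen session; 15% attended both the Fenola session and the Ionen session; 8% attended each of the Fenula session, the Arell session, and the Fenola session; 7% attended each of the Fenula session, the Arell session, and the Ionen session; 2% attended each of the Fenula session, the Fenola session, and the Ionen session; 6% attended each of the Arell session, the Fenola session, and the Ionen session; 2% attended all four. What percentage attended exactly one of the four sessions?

By inclusion–exclusion (exactly-one form):
P(exactly one) = 41 + 45 + 37 + 54 − 2·21 − 2·12 − 2·17 − 2·16 − 2·20 − 2·15 + 3·8 + 3·7 + 3·2 + 3·6 − 4·2 = 36%

36%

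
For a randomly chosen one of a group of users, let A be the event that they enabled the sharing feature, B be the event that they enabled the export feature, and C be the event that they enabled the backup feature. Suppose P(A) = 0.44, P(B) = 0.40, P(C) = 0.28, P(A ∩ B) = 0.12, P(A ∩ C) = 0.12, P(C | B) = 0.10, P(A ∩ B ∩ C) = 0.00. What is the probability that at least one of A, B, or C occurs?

0.84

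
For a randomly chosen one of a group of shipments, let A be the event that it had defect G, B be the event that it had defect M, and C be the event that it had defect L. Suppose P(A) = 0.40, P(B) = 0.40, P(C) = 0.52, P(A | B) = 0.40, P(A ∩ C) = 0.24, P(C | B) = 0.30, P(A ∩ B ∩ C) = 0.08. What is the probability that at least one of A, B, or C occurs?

0.88

P(A ∩ B) = P(B)·P(A|B) = 0.40 × 0.40 = 0.16
P(B ∩ C) = P(B)·P(C|B) = 0.40 × 0.30 = 0.12
P(A ∪ B ∪ C) = 0.40 + 0.40 + 0.52 − 0.16 − 0.24 − 0.12 + 0.08 = 0.88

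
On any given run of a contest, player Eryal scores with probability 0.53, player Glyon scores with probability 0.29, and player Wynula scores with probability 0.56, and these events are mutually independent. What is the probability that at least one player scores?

Independence gives P(none) = ∏(1 − pᵢ).
P(none) = (1 − 0.53) × (1 − 0.29) × (1 − 0.56) = 0.47 × 0.71 × 0.44 = 0.146828
P(at least one) = 1 − 0.146828 = 0.853172

0.853172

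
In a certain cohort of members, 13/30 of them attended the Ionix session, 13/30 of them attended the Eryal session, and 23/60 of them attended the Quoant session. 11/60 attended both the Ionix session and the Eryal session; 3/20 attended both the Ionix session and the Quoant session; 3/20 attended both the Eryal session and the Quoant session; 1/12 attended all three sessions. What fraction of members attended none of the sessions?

3/20

By inclusion-exclusion,
P(union) = 13/30 + 13/30 + 23/60 − 11/60 − 3/20 − 3/20 + 1/12 = 17/20
P(none) = 1 − 17/20 = 3/20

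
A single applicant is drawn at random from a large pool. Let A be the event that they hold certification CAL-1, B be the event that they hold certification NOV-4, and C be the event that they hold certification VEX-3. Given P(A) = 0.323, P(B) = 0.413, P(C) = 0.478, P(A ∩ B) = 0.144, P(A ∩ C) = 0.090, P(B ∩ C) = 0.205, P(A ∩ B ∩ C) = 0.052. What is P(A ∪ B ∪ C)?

0.827

P(A ∪ B ∪ C) = 0.323 + 0.413 + 0.478 − 0.144 − 0.090 − 0.205 + 0.052 = 0.827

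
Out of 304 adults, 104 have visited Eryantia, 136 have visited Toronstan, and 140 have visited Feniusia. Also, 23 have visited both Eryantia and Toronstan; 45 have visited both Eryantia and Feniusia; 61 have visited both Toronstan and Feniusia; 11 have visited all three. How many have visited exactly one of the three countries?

155

By inclusion–exclusion (exactly-one form):
N(exactly one) = 104 + 136 + 140 − 2·23 − 2·45 − 2·61 + 3·11 = 155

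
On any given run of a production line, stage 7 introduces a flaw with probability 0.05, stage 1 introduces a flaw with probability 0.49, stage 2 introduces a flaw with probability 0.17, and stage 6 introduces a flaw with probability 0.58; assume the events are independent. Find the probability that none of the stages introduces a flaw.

0.1688967

Since the events are independent, P(none) is the product of the individual non-occurrence probabilities.
P(none) = (1 − 0.05) × (1 − 0.49) × (1 − 0.17) × (1 − 0.58) = 0.95 × 0.51 × 0.83 × 0.42 = 0.1688967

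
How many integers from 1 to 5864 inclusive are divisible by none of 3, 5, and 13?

By inclusion–exclusion:
⌊5864/3⌋ + ⌊5864/5⌋ + ⌊5864/13⌋ − ⌊5864/15⌋ − ⌊5864/39⌋ − ⌊5864/65⌋ + ⌊5864/195⌋ = 1954 + 1172 + 451 − 390 − 150 − 90 + 30 = 2977
5864 − 2977 = 2887

2887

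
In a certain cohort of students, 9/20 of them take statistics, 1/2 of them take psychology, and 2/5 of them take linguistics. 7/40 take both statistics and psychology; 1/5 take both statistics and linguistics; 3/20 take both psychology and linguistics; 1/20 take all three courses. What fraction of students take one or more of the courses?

7/8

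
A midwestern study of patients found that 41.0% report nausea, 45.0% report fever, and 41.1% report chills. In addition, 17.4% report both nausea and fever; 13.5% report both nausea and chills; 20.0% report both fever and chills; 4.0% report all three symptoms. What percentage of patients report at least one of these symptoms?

80.2%

By inclusion-exclusion,
P(at least one) = 41.0 + 45.0 + 41.1 − 17.4 − 13.5 − 20.0 + 4.0 = 80.2%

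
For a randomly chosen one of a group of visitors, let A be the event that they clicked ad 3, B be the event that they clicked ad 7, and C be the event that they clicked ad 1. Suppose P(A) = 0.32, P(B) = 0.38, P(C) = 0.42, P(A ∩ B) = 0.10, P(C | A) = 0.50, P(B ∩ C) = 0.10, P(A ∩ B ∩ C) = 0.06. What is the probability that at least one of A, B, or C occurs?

0.82

P(A ∩ C) = P(A)·P(C|A) = 0.32 × 0.50 = 0.16
P(A ∪ B ∪ C) = 0.32 + 0.38 + 0.42 − 0.10 − 0.16 − 0.10 + 0.06 = 0.82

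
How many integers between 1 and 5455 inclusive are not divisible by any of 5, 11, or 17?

3736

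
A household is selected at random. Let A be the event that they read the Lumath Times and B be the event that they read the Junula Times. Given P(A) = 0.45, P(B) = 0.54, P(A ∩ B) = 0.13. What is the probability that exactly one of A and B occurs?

0.73

Using the inclusion–exclusion count for exactly one event:
P(exactly one) = 0.45 + 0.54 − 2·0.13 = 0.73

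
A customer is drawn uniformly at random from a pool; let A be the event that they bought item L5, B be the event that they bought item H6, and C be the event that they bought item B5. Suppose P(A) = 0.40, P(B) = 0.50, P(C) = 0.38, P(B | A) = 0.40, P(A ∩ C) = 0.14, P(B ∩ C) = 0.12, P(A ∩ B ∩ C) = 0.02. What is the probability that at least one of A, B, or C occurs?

0.88

P(A ∩ B) = P(A)·P(B|A) = 0.40 × 0.40 = 0.16
Inclusion–exclusion gives
P(A ∪ B ∪ C) = 0.40 + 0.50 + 0.38 − 0.16 − 0.14 − 0.12 + 0.02 = 0.88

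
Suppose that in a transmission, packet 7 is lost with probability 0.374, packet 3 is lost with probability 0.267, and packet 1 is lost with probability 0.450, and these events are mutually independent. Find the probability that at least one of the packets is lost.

0.7476281

P(none) = (1 − 0.374) × (1 − 0.267) × (1 − 0.450) = 0.626 × 0.733 × 0.550 = 0.2523719
P(at least one) = 1 − 0.2523719 = 0.7476281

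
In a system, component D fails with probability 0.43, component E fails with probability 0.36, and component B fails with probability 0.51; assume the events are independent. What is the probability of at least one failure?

Since the events are independent, P(none) is the product of the individual non-occurrence probabilities.
P(none) = (1 − 0.43) × (1 − 0.36) × (1 − 0.51) = 0.57 × 0.64 × 0.49 = 0.178752
P(at least one) = 1 − 0.178752 = 0.821248

0.821248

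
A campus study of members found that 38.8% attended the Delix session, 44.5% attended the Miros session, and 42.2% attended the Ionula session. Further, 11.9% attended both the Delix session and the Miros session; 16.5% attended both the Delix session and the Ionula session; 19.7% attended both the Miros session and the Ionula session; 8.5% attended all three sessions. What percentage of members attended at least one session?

85.9%

By inclusion-exclusion,
P(union) = 38.8 + 44.5 + 42.2 − 11.9 − 16.5 − 19.7 + 8.5 = 85.9%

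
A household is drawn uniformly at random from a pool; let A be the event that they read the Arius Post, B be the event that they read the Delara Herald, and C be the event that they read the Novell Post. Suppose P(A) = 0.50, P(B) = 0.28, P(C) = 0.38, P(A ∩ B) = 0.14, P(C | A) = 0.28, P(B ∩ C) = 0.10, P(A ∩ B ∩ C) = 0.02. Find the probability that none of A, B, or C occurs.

P(A ∩ C) = P(A)·P(C|A) = 0.50 × 0.28 = 0.14
Inclusion–exclusion gives
P(A ∪ B ∪ C) = 0.50 + 0.28 + 0.38 − 0.14 − 0.14 − 0.10 + 0.02 = 0.80
P(none) = 1 − 0.80 = 0.20

0.20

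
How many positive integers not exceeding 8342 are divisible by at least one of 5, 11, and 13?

By inclusion-exclusion,
floor(8342/5) + floor(8342/11) + floor(8342/13) − floor(8342/55) − floor(8342/65) − floor(8342/143) + floor(8342/715) = 1668 + 758 + 641 − 151 − 128 − 58 + 11 = 2741

2741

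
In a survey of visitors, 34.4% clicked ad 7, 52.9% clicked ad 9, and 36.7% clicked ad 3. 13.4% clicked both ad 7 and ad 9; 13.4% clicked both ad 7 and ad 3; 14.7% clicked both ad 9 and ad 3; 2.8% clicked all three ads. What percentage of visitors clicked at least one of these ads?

85.3%

P(at least one) = 34.4 + 52.9 + 36.7 − 13.4 − 13.4 − 14.7 + 2.8 = 85.3%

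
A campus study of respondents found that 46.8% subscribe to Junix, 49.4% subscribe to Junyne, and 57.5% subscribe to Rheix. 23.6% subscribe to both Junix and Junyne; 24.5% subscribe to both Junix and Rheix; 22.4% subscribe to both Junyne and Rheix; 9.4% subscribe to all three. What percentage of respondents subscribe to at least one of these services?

92.6%

By inclusion-exclusion,
P(≥1) = 46.8 + 49.4 + 57.5 − 23.6 − 24.5 − 22.4 + 9.4 = 92.6%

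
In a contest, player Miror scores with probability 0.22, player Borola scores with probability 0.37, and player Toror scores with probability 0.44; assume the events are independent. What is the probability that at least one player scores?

Since the events are independent, P(none) is the product of the individual non-occurrence probabilities.
P(none) = (1 − 0.22) × (1 − 0.37) × (1 − 0.44) = 0.78 × 0.63 × 0.56 = 0.275184
P(at least one) = 1 − 0.275184 = 0.724816

0.724816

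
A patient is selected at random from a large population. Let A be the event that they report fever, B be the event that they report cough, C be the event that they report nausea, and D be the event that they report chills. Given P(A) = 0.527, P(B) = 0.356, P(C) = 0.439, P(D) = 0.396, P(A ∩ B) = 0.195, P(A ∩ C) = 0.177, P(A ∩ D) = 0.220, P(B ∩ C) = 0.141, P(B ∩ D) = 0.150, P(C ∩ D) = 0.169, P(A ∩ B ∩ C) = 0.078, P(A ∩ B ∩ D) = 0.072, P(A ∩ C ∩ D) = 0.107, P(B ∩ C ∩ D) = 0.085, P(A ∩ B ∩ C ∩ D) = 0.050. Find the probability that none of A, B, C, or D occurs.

0.042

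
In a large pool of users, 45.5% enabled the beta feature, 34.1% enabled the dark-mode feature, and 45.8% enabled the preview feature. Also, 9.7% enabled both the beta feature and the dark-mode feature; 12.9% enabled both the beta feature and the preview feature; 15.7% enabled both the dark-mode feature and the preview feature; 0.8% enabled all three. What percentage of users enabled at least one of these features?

87.9%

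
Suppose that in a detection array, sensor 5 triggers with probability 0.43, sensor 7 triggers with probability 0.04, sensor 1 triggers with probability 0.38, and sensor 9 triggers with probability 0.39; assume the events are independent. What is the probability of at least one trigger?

0.79304896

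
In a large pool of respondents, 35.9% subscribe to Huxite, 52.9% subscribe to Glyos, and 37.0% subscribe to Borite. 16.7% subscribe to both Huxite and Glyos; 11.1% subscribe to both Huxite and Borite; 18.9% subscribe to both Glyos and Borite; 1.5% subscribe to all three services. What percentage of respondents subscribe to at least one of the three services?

P(union) = 35.9 + 52.9 + 37.0 − 16.7 − 11.1 − 18.9 + 1.5 = 80.6%

80.6%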